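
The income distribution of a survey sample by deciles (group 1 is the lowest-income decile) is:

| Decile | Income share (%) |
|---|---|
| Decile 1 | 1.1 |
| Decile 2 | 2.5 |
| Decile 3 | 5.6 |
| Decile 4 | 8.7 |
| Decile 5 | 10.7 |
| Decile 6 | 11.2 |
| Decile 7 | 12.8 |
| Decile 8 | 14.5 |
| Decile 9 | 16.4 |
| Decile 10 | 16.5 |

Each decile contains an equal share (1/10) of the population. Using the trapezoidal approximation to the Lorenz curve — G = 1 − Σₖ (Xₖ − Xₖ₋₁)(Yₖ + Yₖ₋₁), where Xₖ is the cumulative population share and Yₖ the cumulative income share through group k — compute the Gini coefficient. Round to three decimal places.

0.293

Cumulative income shares Yₖ: 0.0110, 0.0360, 0.0920, 0.1790, 0.2860, 0.3980, 0.5260, 0.6710, 0.8350, 1.0000
Σ (Xₖ−Xₖ₋₁)(Yₖ+Yₖ₋₁) = (1/10)(0.0110+0.0000) + (1/10)(0.0360+0.0110) + (1/10)(0.0920+0.0360) + (1/10)(0.1790+0.0920) + (1/10)(0.2860+0.1790) + (1/10)(0.3980+0.2860) + (1/10)(0.5260+0.3980) + (1/10)(0.6710+0.5260) + (1/10)(0.8350+0.6710) + (1/10)(1.0000+0.8350)
  = 0.0011 + 0.0047 + 0.0128 + 0.0271 + 0.0465 + 0.0684 + 0.0924 + 0.1197 + 0.1506 + 0.1835 = 0.7068
G = 1 − 0.7068 = 0.2932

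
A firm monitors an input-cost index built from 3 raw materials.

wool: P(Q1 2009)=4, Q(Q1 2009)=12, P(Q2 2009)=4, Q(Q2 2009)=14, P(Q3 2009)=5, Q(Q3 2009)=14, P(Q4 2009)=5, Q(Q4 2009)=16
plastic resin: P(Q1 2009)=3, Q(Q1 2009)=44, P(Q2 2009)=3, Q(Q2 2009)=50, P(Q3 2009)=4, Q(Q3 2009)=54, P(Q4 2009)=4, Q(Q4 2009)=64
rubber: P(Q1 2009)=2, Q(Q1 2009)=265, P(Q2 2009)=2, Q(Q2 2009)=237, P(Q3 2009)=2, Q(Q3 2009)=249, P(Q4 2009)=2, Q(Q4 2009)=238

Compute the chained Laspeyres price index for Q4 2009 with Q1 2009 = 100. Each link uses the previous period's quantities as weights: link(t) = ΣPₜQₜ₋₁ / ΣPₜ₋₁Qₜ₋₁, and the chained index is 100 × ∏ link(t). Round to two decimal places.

109.41

Link Q1 2009→Q2 2009:
ΣP(Q2 2009)Q(Q1 2009) = 4×12 + 3×44 + 2×265 = 48 + 132 + 530 = 710
ΣP(Q1 2009)Q(Q1 2009) = 4×12 + 3×44 + 2×265 = 48 + 132 + 530 = 710
link = 710/710 = 1.000000
Link Q2 2009→Q3 2009:
ΣP(Q3 2009)Q(Q2 2009) = 5×14 + 4×50 + 2×237 = 70 + 200 + 474 = 744
ΣP(Q2 2009)Q(Q2 2009) = 4×14 + 3×50 + 2×237 = 56 + 150 + 474 = 680
link = 744/680 = 1.094118
Link Q3 2009→Q4 2009:
ΣP(Q4 2009)Q(Q3 2009) = 5×14 + 4×54 + 2×249 = 70 + 216 + 498 = 784
ΣP(Q3 2009)Q(Q3 2009) = 5×14 + 4×54 + 2×249 = 70 + 216 + 498 = 784
link = 784/784 = 1.000000
Chained index = 100 × 1.000000 × 1.094118 × 1.000000 = 109.4118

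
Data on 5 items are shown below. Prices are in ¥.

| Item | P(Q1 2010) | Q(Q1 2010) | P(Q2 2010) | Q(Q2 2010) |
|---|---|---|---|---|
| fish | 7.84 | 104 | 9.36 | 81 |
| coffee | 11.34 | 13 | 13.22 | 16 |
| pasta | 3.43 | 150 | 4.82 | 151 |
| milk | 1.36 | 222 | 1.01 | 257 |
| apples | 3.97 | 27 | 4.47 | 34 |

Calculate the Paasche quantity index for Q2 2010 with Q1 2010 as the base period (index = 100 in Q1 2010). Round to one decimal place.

Paasche quantity index uses current-period prices as weights.
ΣP(Q2 2010)·Q(Q2 2010) = 9.36×81 + 13.22×16 + 4.82×151 + 1.01×257 + 4.47×34 = 758.16 + 211.52 + 727.82 + 259.57 + 151.98 = 2109.05
ΣP(Q2 2010)·Q(Q1 2010) = 9.36×104 + 13.22×13 + 4.82×150 + 1.01×222 + 4.47×27 = 973.44 + 171.86 + 723 + 224.22 + 120.69 = 2213.21
Index = 2109.05 / 2213.21 × 100 = 95.2937

95.3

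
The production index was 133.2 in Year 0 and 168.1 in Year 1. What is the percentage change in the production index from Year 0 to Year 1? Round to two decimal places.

Change = (168.1 − 133.2) / 133.2 × 100
       = 34.9 / 133.2 × 100 = 26.2012%

26.20%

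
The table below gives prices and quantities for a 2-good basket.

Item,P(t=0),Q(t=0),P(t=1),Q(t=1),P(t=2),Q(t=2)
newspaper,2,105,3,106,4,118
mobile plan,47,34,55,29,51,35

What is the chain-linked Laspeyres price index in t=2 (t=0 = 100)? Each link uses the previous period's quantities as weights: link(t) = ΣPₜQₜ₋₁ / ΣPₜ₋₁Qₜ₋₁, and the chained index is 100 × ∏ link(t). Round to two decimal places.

Link t=0→t=1:
ΣP(t=1)Q(t=0) = 3×105 + 55×34 = 315 + 1870 = 2185
ΣP(t=0)Q(t=0) = 2×105 + 47×34 = 210 + 1598 = 1808
link = 2185/1808 = 1.208518
Link t=1→t=2:
ΣP(t=2)Q(t=1) = 4×106 + 51×29 = 424 + 1479 = 1903
ΣP(t=1)Q(t=1) = 3×106 + 55×29 = 318 + 1595 = 1913
link = 1903/1913 = 0.994773
Chained index = 100 × 1.208518 × 0.994773 = 120.2200

120.22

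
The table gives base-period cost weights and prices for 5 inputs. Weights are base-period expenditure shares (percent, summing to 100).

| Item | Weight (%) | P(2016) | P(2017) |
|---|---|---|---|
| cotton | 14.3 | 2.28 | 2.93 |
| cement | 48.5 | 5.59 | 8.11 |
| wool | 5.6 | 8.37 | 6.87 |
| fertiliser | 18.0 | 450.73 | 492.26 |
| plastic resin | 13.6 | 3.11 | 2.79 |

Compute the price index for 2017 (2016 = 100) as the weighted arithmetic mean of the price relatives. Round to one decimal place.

cotton: 14.3 × (2.93/2.28) = 14.3 × 1.285088 = 18.3768
cement: 48.5 × (8.11/5.59) = 48.5 × 1.450805 = 70.3640
wool: 5.6 × (6.87/8.37) = 5.6 × 0.820789 = 4.5964
fertiliser: 18.0 × (492.26/450.73) = 18.0 × 1.092139 = 19.6585
plastic resin: 13.6 × (2.79/3.11) = 13.6 × 0.897106 = 12.2006
Index = Σ wᵢ·(p₁ᵢ/p₀ᵢ) = 18.3768 + 70.3640 + 4.5964 + 19.6585 + 12.2006 = 125.1964

125.2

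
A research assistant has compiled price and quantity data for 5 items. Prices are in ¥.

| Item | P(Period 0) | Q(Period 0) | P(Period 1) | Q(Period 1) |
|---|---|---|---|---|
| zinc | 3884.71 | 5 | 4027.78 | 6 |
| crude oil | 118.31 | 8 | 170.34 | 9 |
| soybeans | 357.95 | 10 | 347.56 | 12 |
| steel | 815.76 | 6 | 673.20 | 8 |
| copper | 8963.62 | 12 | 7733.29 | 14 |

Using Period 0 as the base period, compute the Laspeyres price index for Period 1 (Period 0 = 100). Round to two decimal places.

Laspeyres price index uses base-period quantities as weights.
ΣP(Period 1)·Q(Period 0) = 4027.78×5 + 170.34×8 + 347.56×10 + 673.20×6 + 7733.29×12 = 20138.9 + 1362.72 + 3475.6 + 4039.2 + 92799.48 = 121815.9
ΣP(Period 0)·Q(Period 0) = 3884.71×5 + 118.31×8 + 357.95×10 + 815.76×6 + 8963.62×12 = 19423.55 + 946.48 + 3579.5 + 4894.56 + 107563.44 = 136407.53
Index = 121815.9 / 136407.53 × 100 = 89.3029

89.30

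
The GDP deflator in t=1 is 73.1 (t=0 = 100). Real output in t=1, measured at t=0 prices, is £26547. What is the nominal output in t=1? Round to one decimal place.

Nominal = Real × (Index/100) = 26547 × (73.1/100)
        = 26547 × 0.731 = 19405.8570

19405.9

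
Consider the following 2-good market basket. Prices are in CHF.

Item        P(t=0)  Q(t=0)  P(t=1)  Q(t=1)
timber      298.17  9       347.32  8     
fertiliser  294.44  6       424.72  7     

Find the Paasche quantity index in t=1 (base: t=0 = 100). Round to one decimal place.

Paasche quantity index uses current-period prices as weights.
ΣP(t=1)·Q(t=1) = 347.32×8 + 424.72×7 = 2778.56 + 2973.04 = 5751.6
ΣP(t=1)·Q(t=0) = 347.32×9 + 424.72×6 = 3125.88 + 2548.32 = 5674.2
Index = 5751.6 / 5674.2 × 100 = 101.3641

101.4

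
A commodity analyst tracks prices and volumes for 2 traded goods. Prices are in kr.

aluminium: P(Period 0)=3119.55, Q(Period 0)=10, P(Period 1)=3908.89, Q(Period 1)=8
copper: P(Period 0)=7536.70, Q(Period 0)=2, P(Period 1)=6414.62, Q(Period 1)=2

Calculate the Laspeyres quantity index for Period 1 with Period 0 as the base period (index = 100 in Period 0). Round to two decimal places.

86.52

Laspeyres quantity index uses base-period prices as weights.
ΣP(Period 0)·Q(Period 1) = 3119.55×8 + 7536.70×2 = 24956.4 + 15073.4 = 40029.8
ΣP(Period 0)·Q(Period 0) = 3119.55×10 + 7536.70×2 = 31195.5 + 15073.4 = 46268.9
Index = 40029.8 / 46268.9 × 100 = 86.5156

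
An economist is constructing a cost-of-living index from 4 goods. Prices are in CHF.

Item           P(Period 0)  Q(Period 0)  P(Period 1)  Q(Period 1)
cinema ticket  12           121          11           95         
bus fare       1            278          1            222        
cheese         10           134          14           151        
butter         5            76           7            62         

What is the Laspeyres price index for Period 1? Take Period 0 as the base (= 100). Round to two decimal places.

Laspeyres price index uses base-period quantities as weights.
ΣP(Period 1)·Q(Period 0) = 11×121 + 1×278 + 14×134 + 7×76 = 1331 + 278 + 1876 + 532 = 4017
ΣP(Period 0)·Q(Period 0) = 12×121 + 1×278 + 10×134 + 5×76 = 1452 + 278 + 1340 + 380 = 3450
Index = 4017 / 3450 × 100 = 116.4348

116.43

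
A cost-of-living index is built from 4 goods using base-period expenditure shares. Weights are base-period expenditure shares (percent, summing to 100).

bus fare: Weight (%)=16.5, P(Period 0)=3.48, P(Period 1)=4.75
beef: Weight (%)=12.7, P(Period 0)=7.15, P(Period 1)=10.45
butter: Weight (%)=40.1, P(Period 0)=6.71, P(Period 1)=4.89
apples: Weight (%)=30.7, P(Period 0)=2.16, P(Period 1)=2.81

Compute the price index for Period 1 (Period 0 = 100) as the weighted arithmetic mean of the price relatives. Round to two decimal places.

110.24

bus fare: 16.5 × (4.75/3.48) = 16.5 × 1.364943 = 22.5216
beef: 12.7 × (10.45/7.15) = 12.7 × 1.461538 = 18.5615
butter: 40.1 × (4.89/6.71) = 40.1 × 0.728763 = 29.2234
apples: 30.7 × (2.81/2.16) = 30.7 × 1.300926 = 39.9384
Index = Σ wᵢ·(p₁ᵢ/p₀ᵢ) = 22.5216 + 18.5615 + 29.2234 + 39.9384 = 110.2449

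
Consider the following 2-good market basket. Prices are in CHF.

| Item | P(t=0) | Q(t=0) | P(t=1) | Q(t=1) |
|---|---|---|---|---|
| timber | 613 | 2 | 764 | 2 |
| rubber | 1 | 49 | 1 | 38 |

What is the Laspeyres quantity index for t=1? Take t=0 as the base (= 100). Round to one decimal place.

Laspeyres quantity index uses base-period prices as weights.
ΣP(t=0)·Q(t=1) = 613×2 + 1×38 = 1226 + 38 = 1264
ΣP(t=0)·Q(t=0) = 613×2 + 1×49 = 1226 + 49 = 1275
Index = 1264 / 1275 × 100 = 99.1373

99.1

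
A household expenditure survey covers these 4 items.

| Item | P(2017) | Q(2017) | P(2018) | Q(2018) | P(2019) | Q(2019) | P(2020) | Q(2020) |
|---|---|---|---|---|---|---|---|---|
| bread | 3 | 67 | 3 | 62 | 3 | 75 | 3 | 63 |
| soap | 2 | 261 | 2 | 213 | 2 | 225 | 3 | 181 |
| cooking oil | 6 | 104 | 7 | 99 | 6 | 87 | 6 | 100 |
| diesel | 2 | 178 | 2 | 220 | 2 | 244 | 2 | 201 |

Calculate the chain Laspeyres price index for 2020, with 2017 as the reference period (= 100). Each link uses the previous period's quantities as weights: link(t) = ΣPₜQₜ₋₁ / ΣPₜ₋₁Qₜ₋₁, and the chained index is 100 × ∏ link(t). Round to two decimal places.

Link 2017→2018:
ΣP(2018)Q(2017) = 3×67 + 2×261 + 7×104 + 2×178 = 201 + 522 + 728 + 356 = 1807
ΣP(2017)Q(2017) = 3×67 + 2×261 + 6×104 + 2×178 = 201 + 522 + 624 + 356 = 1703
link = 1807/1703 = 1.061069
Link 2018→2019:
ΣP(2019)Q(2018) = 3×62 + 2×213 + 6×99 + 2×220 = 186 + 426 + 594 + 440 = 1646
ΣP(2018)Q(2018) = 3×62 + 2×213 + 7×99 + 2×220 = 186 + 426 + 693 + 440 = 1745
link = 1646/1745 = 0.943266
Link 2019→2020:
ΣP(2020)Q(2019) = 3×75 + 3×225 + 6×87 + 2×244 = 225 + 675 + 522 + 488 = 1910
ΣP(2019)Q(2019) = 3×75 + 2×225 + 6×87 + 2×244 = 225 + 450 + 522 + 488 = 1685
link = 1910/1685 = 1.133531
Chained index = 100 × 1.061069 × 0.943266 × 1.133531 = 113.4518

113.45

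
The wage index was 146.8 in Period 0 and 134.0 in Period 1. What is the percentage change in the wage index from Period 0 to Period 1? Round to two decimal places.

Change = (134.0 − 146.8) / 146.8 × 100
       = -12.8 / 146.8 × 100 = -8.7193%

-8.72%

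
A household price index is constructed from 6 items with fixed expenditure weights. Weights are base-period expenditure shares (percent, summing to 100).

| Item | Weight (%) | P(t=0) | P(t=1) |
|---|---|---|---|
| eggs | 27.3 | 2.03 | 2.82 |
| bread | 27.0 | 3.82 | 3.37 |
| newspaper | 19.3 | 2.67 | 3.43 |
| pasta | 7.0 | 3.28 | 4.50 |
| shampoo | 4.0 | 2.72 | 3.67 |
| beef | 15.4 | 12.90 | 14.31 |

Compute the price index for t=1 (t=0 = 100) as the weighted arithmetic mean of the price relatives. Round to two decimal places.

eggs: 27.3 × (2.82/2.03) = 27.3 × 1.389163 = 37.9241
bread: 27.0 × (3.37/3.82) = 27.0 × 0.882199 = 23.8194
newspaper: 19.3 × (3.43/2.67) = 19.3 × 1.284644 = 24.7936
pasta: 7.0 × (4.50/3.28) = 7.0 × 1.371951 = 9.6037
shampoo: 4.0 × (3.67/2.72) = 4.0 × 1.349265 = 5.3971
beef: 15.4 × (14.31/12.90) = 15.4 × 1.109302 = 17.0833
Index = Σ wᵢ·(p₁ᵢ/p₀ᵢ) = 37.9241 + 23.8194 + 24.7936 + 9.6037 + 5.3971 + 17.0833 = 118.6211

118.62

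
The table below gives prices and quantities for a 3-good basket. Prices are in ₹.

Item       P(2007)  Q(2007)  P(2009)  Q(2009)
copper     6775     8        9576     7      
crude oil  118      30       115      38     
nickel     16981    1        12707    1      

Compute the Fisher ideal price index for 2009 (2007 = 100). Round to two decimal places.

123.12

Laspeyres component (base-period weights):
ΣP(2009)Q(2007) = 9576×8 + 115×30 + 12707×1 = 76608 + 3450 + 12707 = 92765
ΣP(2007)Q(2007) = 6775×8 + 118×30 + 16981×1 = 54200 + 3540 + 16981 = 74721
L = 92765 / 74721 × 100 = 124.1485
Paasche component (current-period weights):
ΣP(2009)Q(2009) = 9576×7 + 115×38 + 12707×1 = 67032 + 4370 + 12707 = 84109
ΣP(2007)Q(2009) = 6775×7 + 118×38 + 16981×1 = 47425 + 4484 + 16981 = 68890
P = 84109 / 68890 × 100 = 122.0917
Fisher = √(L × P) = √(124.1485 × 122.0917) = 123.1158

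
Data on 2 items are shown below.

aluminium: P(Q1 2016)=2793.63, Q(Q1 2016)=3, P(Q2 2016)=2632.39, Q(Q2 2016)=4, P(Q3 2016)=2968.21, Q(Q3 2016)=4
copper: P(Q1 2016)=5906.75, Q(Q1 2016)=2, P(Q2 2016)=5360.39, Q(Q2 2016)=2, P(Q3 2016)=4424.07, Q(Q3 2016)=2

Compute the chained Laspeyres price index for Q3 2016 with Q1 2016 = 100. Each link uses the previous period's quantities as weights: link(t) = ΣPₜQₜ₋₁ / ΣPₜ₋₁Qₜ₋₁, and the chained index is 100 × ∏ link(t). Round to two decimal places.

89.90

Link Q1 2016→Q2 2016:
ΣP(Q2 2016)Q(Q1 2016) = 2632.39×3 + 5360.39×2 = 7897.17 + 10720.78 = 18617.95
ΣP(Q1 2016)Q(Q1 2016) = 2793.63×3 + 5906.75×2 = 8380.89 + 11813.5 = 20194.39
link = 18617.95/20194.39 = 0.921937
Link Q2 2016→Q3 2016:
ΣP(Q3 2016)Q(Q2 2016) = 2968.21×4 + 4424.07×2 = 11872.84 + 8848.14 = 20720.98
ΣP(Q2 2016)Q(Q2 2016) = 2632.39×4 + 5360.39×2 = 10529.56 + 10720.78 = 21250.34
link = 20720.98/21250.34 = 0.975089
Chained index = 100 × 0.921937 × 0.975089 = 89.8971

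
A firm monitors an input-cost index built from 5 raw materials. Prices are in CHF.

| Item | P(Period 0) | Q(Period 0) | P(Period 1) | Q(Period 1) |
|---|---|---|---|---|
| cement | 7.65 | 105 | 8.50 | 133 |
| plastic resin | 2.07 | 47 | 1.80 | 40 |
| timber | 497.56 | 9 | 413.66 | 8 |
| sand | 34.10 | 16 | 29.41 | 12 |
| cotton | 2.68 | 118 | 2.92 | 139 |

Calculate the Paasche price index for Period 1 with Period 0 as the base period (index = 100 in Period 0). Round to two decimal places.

89.90

Paasche price index uses current-period quantities as weights.
ΣP(Period 1)·Q(Period 1) = 8.50×133 + 1.80×40 + 413.66×8 + 29.41×12 + 2.92×139 = 1130.5 + 72 + 3309.28 + 352.92 + 405.88 = 5270.58
ΣP(Period 0)·Q(Period 1) = 7.65×133 + 2.07×40 + 497.56×8 + 34.10×12 + 2.68×139 = 1017.45 + 82.8 + 3980.48 + 409.2 + 372.52 = 5862.45
Index = 5270.58 / 5862.45 × 100 = 89.9041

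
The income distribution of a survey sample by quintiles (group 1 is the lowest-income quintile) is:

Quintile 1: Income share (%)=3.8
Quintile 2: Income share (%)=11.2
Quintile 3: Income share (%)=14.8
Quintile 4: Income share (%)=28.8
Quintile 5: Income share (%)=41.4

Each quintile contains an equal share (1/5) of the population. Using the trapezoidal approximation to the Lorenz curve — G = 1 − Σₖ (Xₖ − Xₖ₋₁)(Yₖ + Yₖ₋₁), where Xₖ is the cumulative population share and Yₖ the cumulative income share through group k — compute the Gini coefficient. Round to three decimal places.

Cumulative income shares Yₖ: 0.0380, 0.1500, 0.2980, 0.5860, 1.0000
Σ (Xₖ−Xₖ₋₁)(Yₖ+Yₖ₋₁) = (1/5)(0.0380+0.0000) + (1/5)(0.1500+0.0380) + (1/5)(0.2980+0.1500) + (1/5)(0.5860+0.2980) + (1/5)(1.0000+0.5860)
  = 0.0076 + 0.0376 + 0.0896 + 0.1768 + 0.3172 = 0.6288
G = 1 − 0.6288 = 0.3712

0.371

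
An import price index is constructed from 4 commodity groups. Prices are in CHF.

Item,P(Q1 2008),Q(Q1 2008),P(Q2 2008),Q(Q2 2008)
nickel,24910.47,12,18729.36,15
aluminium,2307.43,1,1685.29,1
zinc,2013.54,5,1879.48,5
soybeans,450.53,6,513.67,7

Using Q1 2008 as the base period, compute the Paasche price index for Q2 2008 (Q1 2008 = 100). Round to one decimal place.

76.0

Paasche price index uses current-period quantities as weights.
ΣP(Q2 2008)·Q(Q2 2008) = 18729.36×15 + 1685.29×1 + 1879.48×5 + 513.67×7 = 280940.4 + 1685.29 + 9397.4 + 3595.69 = 295618.78
ΣP(Q1 2008)·Q(Q2 2008) = 24910.47×15 + 2307.43×1 + 2013.54×5 + 450.53×7 = 373657.05 + 2307.43 + 10067.7 + 3153.71 = 389185.89
Index = 295618.78 / 389185.89 × 100 = 75.9582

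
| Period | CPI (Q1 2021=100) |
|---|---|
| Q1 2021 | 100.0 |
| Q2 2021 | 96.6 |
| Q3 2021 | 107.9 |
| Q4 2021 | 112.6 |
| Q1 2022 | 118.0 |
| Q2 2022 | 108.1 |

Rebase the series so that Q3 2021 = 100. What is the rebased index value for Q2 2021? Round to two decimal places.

Rebased(Q2 2021) = 96.6 / 107.9 × 100 = 89.5273

89.53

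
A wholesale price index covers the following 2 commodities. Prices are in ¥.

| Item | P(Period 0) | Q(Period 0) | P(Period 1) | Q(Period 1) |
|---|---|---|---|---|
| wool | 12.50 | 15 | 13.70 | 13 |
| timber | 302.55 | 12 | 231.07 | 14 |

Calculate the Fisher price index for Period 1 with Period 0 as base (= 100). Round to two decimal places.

77.80

Laspeyres component (base-period weights):
ΣP(Period 1)Q(Period 0) = 13.70×15 + 231.07×12 = 205.5 + 2772.84 = 2978.34
ΣP(Period 0)Q(Period 0) = 12.50×15 + 302.55×12 = 187.5 + 3630.6 = 3818.1
L = 2978.34 / 3818.1 × 100 = 78.0058
Paasche component (current-period weights):
ΣP(Period 1)Q(Period 1) = 13.70×13 + 231.07×14 = 178.1 + 3234.98 = 3413.08
ΣP(Period 0)Q(Period 1) = 12.50×13 + 302.55×14 = 162.5 + 4235.7 = 4398.2
P = 3413.08 / 4398.2 × 100 = 77.6017
Fisher = √(L × P) = √(78.0058 × 77.6017) = 77.8035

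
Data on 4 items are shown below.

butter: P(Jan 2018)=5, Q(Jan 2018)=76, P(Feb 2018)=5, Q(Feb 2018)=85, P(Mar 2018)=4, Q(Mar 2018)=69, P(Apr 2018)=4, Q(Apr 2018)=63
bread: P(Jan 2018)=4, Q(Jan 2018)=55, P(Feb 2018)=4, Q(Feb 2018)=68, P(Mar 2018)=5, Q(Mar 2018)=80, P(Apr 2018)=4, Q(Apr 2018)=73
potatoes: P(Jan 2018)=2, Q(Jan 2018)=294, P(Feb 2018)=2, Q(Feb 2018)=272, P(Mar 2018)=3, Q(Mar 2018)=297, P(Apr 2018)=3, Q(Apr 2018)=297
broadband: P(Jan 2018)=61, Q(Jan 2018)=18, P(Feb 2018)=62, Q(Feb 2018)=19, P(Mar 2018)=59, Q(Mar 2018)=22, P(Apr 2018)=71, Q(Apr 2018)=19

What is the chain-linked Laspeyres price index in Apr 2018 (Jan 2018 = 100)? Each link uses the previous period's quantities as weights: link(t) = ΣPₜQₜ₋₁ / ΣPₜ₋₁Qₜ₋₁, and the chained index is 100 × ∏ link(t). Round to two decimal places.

Link Jan 2018→Feb 2018:
ΣP(Feb 2018)Q(Jan 2018) = 5×76 + 4×55 + 2×294 + 62×18 = 380 + 220 + 588 + 1116 = 2304
ΣP(Jan 2018)Q(Jan 2018) = 5×76 + 4×55 + 2×294 + 61×18 = 380 + 220 + 588 + 1098 = 2286
link = 2304/2286 = 1.007874
Link Feb 2018→Mar 2018:
ΣP(Mar 2018)Q(Feb 2018) = 4×85 + 5×68 + 3×272 + 59×19 = 340 + 340 + 816 + 1121 = 2617
ΣP(Feb 2018)Q(Feb 2018) = 5×85 + 4×68 + 2×272 + 62×19 = 425 + 272 + 544 + 1178 = 2419
link = 2617/2419 = 1.081852
Link Mar 2018→Apr 2018:
ΣP(Apr 2018)Q(Mar 2018) = 4×69 + 4×80 + 3×297 + 71×22 = 276 + 320 + 891 + 1562 = 3049
ΣP(Mar 2018)Q(Mar 2018) = 4×69 + 5×80 + 3×297 + 59×22 = 276 + 400 + 891 + 1298 = 2865
link = 3049/2865 = 1.064223
Chained index = 100 × 1.007874 × 1.081852 × 1.064223 = 116.0398

116.04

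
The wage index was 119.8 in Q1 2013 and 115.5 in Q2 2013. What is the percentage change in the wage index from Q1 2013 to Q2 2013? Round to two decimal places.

Change = (115.5 − 119.8) / 119.8 × 100
       = -4.3 / 119.8 × 100 = -3.5893%

-3.59%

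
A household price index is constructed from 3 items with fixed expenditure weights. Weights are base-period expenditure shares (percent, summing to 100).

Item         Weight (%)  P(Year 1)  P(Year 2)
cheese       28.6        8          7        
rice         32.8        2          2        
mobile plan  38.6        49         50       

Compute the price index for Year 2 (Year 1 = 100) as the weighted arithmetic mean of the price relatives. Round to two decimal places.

97.21

cheese: 28.6 × (7/8) = 28.6 × 0.875000 = 25.0250
rice: 32.8 × (2/2) = 32.8 × 1.000000 = 32.8000
mobile plan: 38.6 × (50/49) = 38.6 × 1.020408 = 39.3878
Index = Σ wᵢ·(p₁ᵢ/p₀ᵢ) = 25.0250 + 32.8000 + 39.3878 = 97.2128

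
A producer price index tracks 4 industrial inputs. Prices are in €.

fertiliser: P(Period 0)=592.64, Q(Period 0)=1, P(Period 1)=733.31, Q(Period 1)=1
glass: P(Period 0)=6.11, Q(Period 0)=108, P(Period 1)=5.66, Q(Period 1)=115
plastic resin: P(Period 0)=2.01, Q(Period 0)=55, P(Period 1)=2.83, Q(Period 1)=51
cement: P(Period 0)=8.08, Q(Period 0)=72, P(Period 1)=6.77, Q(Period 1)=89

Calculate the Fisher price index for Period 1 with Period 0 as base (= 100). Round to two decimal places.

Laspeyres component (base-period weights):
ΣP(Period 1)Q(Period 0) = 733.31×1 + 5.66×108 + 2.83×55 + 6.77×72 = 733.31 + 611.28 + 155.65 + 487.44 = 1987.68
ΣP(Period 0)Q(Period 0) = 592.64×1 + 6.11×108 + 2.01×55 + 8.08×72 = 592.64 + 659.88 + 110.55 + 581.76 = 1944.83
L = 1987.68 / 1944.83 × 100 = 102.2033
Paasche component (current-period weights):
ΣP(Period 1)Q(Period 1) = 733.31×1 + 5.66×115 + 2.83×51 + 6.77×89 = 733.31 + 650.9 + 144.33 + 602.53 = 2131.07
ΣP(Period 0)Q(Period 1) = 592.64×1 + 6.11×115 + 2.01×51 + 8.08×89 = 592.64 + 702.65 + 102.51 + 719.12 = 2116.92
P = 2131.07 / 2116.92 × 100 = 100.6684
Fisher = √(L × P) = √(102.2033 × 100.6684) = 101.4329

101.43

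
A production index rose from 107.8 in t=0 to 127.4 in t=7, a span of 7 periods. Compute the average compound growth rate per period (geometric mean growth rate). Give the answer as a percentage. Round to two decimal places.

2.42%

Growth factor = (127.4/107.8)^(1/7) = (1.181818)^(1/7) = 1.024152
Growth rate = 1.024152 − 1 = 0.024152 = 2.4152%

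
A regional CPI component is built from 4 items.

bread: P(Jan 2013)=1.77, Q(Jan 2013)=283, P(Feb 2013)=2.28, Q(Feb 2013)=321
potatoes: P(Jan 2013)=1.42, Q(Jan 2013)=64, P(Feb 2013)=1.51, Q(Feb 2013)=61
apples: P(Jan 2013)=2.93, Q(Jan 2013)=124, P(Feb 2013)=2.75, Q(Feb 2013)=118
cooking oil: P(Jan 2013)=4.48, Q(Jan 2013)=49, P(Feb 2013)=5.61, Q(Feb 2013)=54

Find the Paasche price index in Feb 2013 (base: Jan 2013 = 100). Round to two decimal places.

116.82

Paasche price index uses current-period quantities as weights.
ΣP(Feb 2013)·Q(Feb 2013) = 2.28×321 + 1.51×61 + 2.75×118 + 5.61×54 = 731.88 + 92.11 + 324.5 + 302.94 = 1451.43
ΣP(Jan 2013)·Q(Feb 2013) = 1.77×321 + 1.42×61 + 2.93×118 + 4.48×54 = 568.17 + 86.62 + 345.74 + 241.92 = 1242.45
Index = 1451.43 / 1242.45 × 100 = 116.8200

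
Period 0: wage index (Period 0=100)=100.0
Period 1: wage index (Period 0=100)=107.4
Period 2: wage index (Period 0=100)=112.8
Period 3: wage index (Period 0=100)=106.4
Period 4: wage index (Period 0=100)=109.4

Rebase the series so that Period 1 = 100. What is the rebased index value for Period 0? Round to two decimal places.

Rebased(Period 0) = 100.0 / 107.4 × 100 = 93.1099

93.11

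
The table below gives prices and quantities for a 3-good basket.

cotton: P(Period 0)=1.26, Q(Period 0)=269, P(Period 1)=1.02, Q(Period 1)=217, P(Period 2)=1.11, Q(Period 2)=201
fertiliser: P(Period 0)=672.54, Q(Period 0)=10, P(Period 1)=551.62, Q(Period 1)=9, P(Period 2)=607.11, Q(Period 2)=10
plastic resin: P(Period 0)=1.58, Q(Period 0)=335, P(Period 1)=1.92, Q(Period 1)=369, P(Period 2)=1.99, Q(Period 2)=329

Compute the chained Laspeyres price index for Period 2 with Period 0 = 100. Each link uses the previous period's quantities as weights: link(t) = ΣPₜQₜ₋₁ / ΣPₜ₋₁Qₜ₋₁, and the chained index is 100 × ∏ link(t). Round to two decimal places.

92.56

Link Period 0→Period 1:
ΣP(Period 1)Q(Period 0) = 1.02×269 + 551.62×10 + 1.92×335 = 274.38 + 5516.2 + 643.2 = 6433.78
ΣP(Period 0)Q(Period 0) = 1.26×269 + 672.54×10 + 1.58×335 = 338.94 + 6725.4 + 529.3 = 7593.64
link = 6433.78/7593.64 = 0.847259
Link Period 1→Period 2:
ΣP(Period 2)Q(Period 1) = 1.11×217 + 607.11×9 + 1.99×369 = 240.87 + 5463.99 + 734.31 = 6439.17
ΣP(Period 1)Q(Period 1) = 1.02×217 + 551.62×9 + 1.92×369 = 221.34 + 4964.58 + 708.48 = 5894.4
link = 6439.17/5894.4 = 1.092422
Chained index = 100 × 0.847259 × 1.092422 = 92.5564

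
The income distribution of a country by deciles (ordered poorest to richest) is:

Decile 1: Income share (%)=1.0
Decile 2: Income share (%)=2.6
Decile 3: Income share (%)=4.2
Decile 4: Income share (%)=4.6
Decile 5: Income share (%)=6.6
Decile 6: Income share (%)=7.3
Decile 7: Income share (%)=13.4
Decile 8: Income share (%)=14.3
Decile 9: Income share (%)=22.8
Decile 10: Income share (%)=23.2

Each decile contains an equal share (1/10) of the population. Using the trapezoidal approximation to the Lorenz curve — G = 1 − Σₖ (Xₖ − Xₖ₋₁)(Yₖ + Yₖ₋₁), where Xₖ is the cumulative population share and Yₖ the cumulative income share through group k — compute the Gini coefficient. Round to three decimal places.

Cumulative income shares Yₖ: 0.0100, 0.0360, 0.0780, 0.1240, 0.1900, 0.2630, 0.3970, 0.5400, 0.7680, 1.0000
Σ (Xₖ−Xₖ₋₁)(Yₖ+Yₖ₋₁) = (1/10)(0.0100+0.0000) + (1/10)(0.0360+0.0100) + (1/10)(0.0780+0.0360) + (1/10)(0.1240+0.0780) + (1/10)(0.1900+0.1240) + (1/10)(0.2630+0.1900) + (1/10)(0.3970+0.2630) + (1/10)(0.5400+0.3970) + (1/10)(0.7680+0.5400) + (1/10)(1.0000+0.7680)
  = 0.0010 + 0.0046 + 0.0114 + 0.0202 + 0.0314 + 0.0453 + 0.0660 + 0.0937 + 0.1308 + 0.1768 = 0.5812
G = 1 − 0.5812 = 0.4188

0.419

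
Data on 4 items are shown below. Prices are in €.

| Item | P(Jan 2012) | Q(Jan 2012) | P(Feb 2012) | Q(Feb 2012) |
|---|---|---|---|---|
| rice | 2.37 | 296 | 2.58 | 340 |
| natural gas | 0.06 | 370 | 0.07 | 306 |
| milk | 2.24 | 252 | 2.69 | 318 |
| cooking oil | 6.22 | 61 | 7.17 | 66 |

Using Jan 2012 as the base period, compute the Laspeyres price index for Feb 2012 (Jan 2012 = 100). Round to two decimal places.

114.22

Laspeyres price index uses base-period quantities as weights.
ΣP(Feb 2012)·Q(Jan 2012) = 2.58×296 + 0.07×370 + 2.69×252 + 7.17×61 = 763.68 + 25.9 + 677.88 + 437.37 = 1904.83
ΣP(Jan 2012)·Q(Jan 2012) = 2.37×296 + 0.06×370 + 2.24×252 + 6.22×61 = 701.52 + 22.2 + 564.48 + 379.42 = 1667.62
Index = 1904.83 / 1667.62 × 100 = 114.2245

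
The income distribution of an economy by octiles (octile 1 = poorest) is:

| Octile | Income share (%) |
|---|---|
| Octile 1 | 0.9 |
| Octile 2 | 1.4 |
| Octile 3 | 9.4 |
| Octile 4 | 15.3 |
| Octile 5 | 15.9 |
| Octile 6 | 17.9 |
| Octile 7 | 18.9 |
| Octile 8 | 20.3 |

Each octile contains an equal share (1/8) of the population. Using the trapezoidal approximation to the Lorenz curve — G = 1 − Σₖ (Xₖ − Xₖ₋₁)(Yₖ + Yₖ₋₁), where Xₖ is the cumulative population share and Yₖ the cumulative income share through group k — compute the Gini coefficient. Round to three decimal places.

Cumulative income shares Yₖ: 0.0090, 0.0230, 0.1170, 0.2700, 0.4290, 0.6080, 0.7970, 1.0000
Σ (Xₖ−Xₖ₋₁)(Yₖ+Yₖ₋₁) = (1/8)(0.0090+0.0000) + (1/8)(0.0230+0.0090) + (1/8)(0.1170+0.0230) + (1/8)(0.2700+0.1170) + (1/8)(0.4290+0.2700) + (1/8)(0.6080+0.4290) + (1/8)(0.7970+0.6080) + (1/8)(1.0000+0.7970)
  = 0.0011 + 0.0040 + 0.0175 + 0.0484 + 0.0874 + 0.1296 + 0.1756 + 0.2246 = 0.6883
G = 1 − 0.6883 = 0.3117

0.312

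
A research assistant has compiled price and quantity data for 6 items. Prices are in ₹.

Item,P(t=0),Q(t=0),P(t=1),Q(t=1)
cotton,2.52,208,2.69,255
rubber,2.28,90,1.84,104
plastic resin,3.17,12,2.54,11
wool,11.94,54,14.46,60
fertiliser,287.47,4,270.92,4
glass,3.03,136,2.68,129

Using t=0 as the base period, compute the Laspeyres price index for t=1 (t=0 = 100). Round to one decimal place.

100.4

Laspeyres price index uses base-period quantities as weights.
ΣP(t=1)·Q(t=0) = 2.69×208 + 1.84×90 + 2.54×12 + 14.46×54 + 270.92×4 + 2.68×136 = 559.52 + 165.6 + 30.48 + 780.84 + 1083.68 + 364.48 = 2984.6
ΣP(t=0)·Q(t=0) = 2.52×208 + 2.28×90 + 3.17×12 + 11.94×54 + 287.47×4 + 3.03×136 = 524.16 + 205.2 + 38.04 + 644.76 + 1149.88 + 412.08 = 2974.12
Index = 2984.6 / 2974.12 × 100 = 100.3524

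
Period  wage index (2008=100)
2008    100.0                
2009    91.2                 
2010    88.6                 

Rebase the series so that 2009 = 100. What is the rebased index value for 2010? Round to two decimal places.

97.15

Rebased(2010) = 88.6 / 91.2 × 100 = 97.1491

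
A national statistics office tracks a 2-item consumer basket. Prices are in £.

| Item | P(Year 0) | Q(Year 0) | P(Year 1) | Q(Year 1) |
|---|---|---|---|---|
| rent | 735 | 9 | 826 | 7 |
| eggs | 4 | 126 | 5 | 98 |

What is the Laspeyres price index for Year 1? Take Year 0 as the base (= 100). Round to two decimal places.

113.27

Laspeyres price index uses base-period quantities as weights.
ΣP(Year 1)·Q(Year 0) = 826×9 + 5×126 = 7434 + 630 = 8064
ΣP(Year 0)·Q(Year 0) = 735×9 + 4×126 = 6615 + 504 = 7119
Index = 8064 / 7119 × 100 = 113.2743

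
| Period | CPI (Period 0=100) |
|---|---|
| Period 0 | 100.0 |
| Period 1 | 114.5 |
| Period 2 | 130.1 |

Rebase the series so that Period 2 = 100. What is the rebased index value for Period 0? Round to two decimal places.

76.86

Rebased(Period 0) = 100.0 / 130.1 × 100 = 76.8640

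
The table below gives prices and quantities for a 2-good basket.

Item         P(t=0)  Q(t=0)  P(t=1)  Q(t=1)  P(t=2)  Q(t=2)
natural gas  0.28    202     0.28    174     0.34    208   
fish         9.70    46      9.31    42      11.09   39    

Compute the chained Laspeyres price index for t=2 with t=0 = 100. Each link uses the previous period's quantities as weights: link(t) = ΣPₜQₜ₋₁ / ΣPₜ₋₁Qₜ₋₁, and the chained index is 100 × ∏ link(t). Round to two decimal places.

Link t=0→t=1:
ΣP(t=1)Q(t=0) = 0.28×202 + 9.31×46 = 56.56 + 428.26 = 484.82
ΣP(t=0)Q(t=0) = 0.28×202 + 9.70×46 = 56.56 + 446.2 = 502.76
link = 484.82/502.76 = 0.964317
Link t=1→t=2:
ΣP(t=2)Q(t=1) = 0.34×174 + 11.09×42 = 59.16 + 465.78 = 524.94
ΣP(t=1)Q(t=1) = 0.28×174 + 9.31×42 = 48.72 + 391.02 = 439.74
link = 524.94/439.74 = 1.193751
Chained index = 100 × 0.964317 × 1.193751 = 115.1154

115.12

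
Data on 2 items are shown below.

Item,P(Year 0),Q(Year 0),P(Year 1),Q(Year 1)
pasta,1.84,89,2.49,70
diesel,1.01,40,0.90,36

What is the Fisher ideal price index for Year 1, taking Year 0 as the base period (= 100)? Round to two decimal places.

125.66

Laspeyres component (base-period weights):
ΣP(Year 1)Q(Year 0) = 2.49×89 + 0.90×40 = 221.61 + 36 = 257.61
ΣP(Year 0)Q(Year 0) = 1.84×89 + 1.01×40 = 163.76 + 40.4 = 204.16
L = 257.61 / 204.16 × 100 = 126.1804
Paasche component (current-period weights):
ΣP(Year 1)Q(Year 1) = 2.49×70 + 0.90×36 = 174.3 + 32.4 = 206.7
ΣP(Year 0)Q(Year 1) = 1.84×70 + 1.01×36 = 128.8 + 36.36 = 165.16
P = 206.7 / 165.16 × 100 = 125.1514
Fisher = √(L × P) = √(126.1804 × 125.1514) = 125.6649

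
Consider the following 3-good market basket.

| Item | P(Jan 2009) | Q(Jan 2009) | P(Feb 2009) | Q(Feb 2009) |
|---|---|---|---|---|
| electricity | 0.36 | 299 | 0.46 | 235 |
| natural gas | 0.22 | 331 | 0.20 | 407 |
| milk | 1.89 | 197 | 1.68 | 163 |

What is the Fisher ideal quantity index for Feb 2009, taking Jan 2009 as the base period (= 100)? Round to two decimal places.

Laspeyres component (base-period weights):
ΣP(Jan 2009)Q(Feb 2009) = 0.36×235 + 0.22×407 + 1.89×163 = 84.6 + 89.54 + 308.07 = 482.21
ΣP(Jan 2009)Q(Jan 2009) = 0.36×299 + 0.22×331 + 1.89×197 = 107.64 + 72.82 + 372.33 = 552.79
L = 482.21 / 552.79 × 100 = 87.2320
Paasche component (current-period weights):
ΣP(Feb 2009)Q(Feb 2009) = 0.46×235 + 0.20×407 + 1.68×163 = 108.1 + 81.4 + 273.84 = 463.34
ΣP(Feb 2009)Q(Jan 2009) = 0.46×299 + 0.20×331 + 1.68×197 = 137.54 + 66.2 + 330.96 = 534.7
P = 463.34 / 534.7 × 100 = 86.6542
Fisher = √(L × P) = √(87.2320 × 86.6542) = 86.9426

86.94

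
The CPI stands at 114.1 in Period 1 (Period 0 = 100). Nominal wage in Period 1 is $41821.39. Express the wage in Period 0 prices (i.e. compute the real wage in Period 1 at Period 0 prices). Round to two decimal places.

36653.28

Real = Nominal ÷ (Index/100) = 41821.39 ÷ (114.1/100)
     = 41821.39 ÷ 1.141 = 36653.2778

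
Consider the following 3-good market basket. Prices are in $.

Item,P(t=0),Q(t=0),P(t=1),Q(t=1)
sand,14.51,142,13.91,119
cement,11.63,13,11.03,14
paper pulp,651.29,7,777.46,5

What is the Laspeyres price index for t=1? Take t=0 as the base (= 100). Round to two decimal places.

Laspeyres price index uses base-period quantities as weights.
ΣP(t=1)·Q(t=0) = 13.91×142 + 11.03×13 + 777.46×7 = 1975.22 + 143.39 + 5442.22 = 7560.83
ΣP(t=0)·Q(t=0) = 14.51×142 + 11.63×13 + 651.29×7 = 2060.42 + 151.19 + 4559.03 = 6770.64
Index = 7560.83 / 6770.64 × 100 = 111.6708

111.67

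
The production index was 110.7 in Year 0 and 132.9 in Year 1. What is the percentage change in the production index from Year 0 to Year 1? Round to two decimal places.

Change = (132.9 − 110.7) / 110.7 × 100
       = 22.2 / 110.7 × 100 = 20.0542%

20.05%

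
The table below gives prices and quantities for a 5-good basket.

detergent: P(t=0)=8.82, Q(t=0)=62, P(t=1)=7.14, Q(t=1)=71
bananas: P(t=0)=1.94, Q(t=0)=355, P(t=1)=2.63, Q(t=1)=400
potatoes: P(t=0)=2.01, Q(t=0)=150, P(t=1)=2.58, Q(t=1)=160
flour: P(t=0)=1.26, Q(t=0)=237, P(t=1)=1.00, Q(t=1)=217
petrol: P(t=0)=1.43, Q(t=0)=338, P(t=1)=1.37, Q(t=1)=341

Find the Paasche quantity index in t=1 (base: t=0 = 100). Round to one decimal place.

107.8

Paasche quantity index uses current-period prices as weights.
ΣP(t=1)·Q(t=1) = 7.14×71 + 2.63×400 + 2.58×160 + 1.00×217 + 1.37×341 = 506.94 + 1052 + 412.8 + 217 + 467.17 = 2655.91
ΣP(t=1)·Q(t=0) = 7.14×62 + 2.63×355 + 2.58×150 + 1.00×237 + 1.37×338 = 442.68 + 933.65 + 387 + 237 + 463.06 = 2463.39
Index = 2655.91 / 2463.39 × 100 = 107.8152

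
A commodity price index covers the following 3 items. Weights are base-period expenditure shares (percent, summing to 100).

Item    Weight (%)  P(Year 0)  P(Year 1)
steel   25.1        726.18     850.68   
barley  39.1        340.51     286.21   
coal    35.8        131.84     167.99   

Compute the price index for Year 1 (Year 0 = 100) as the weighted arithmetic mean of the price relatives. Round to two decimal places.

107.88

steel: 25.1 × (850.68/726.18) = 25.1 × 1.171445 = 29.4033
barley: 39.1 × (286.21/340.51) = 39.1 × 0.840533 = 32.8649
coal: 35.8 × (167.99/131.84) = 35.8 × 1.274196 = 45.6162
Index = Σ wᵢ·(p₁ᵢ/p₀ᵢ) = 29.4033 + 32.8649 + 45.6162 = 107.8843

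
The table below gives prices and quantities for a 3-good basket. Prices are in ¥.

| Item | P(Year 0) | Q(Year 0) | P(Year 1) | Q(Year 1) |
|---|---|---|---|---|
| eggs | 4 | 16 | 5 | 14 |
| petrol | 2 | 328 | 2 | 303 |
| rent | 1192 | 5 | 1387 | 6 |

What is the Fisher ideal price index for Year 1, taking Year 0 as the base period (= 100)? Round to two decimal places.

114.99

Laspeyres component (base-period weights):
ΣP(Year 1)Q(Year 0) = 5×16 + 2×328 + 1387×5 = 80 + 656 + 6935 = 7671
ΣP(Year 0)Q(Year 0) = 4×16 + 2×328 + 1192×5 = 64 + 656 + 5960 = 6680
L = 7671 / 6680 × 100 = 114.8353
Paasche component (current-period weights):
ΣP(Year 1)Q(Year 1) = 5×14 + 2×303 + 1387×6 = 70 + 606 + 8322 = 8998
ΣP(Year 0)Q(Year 1) = 4×14 + 2×303 + 1192×6 = 56 + 606 + 7152 = 7814
P = 8998 / 7814 × 100 = 115.1523
Fisher = √(L × P) = √(114.8353 × 115.1523) = 114.9937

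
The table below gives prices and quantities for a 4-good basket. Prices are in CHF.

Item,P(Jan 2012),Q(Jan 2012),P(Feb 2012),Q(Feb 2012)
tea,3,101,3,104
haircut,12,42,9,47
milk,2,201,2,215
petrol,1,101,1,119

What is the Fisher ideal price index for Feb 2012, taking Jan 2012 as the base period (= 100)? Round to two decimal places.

Laspeyres component (base-period weights):
ΣP(Feb 2012)Q(Jan 2012) = 3×101 + 9×42 + 2×201 + 1×101 = 303 + 378 + 402 + 101 = 1184
ΣP(Jan 2012)Q(Jan 2012) = 3×101 + 12×42 + 2×201 + 1×101 = 303 + 504 + 402 + 101 = 1310
L = 1184 / 1310 × 100 = 90.3817
Paasche component (current-period weights):
ΣP(Feb 2012)Q(Feb 2012) = 3×104 + 9×47 + 2×215 + 1×119 = 312 + 423 + 430 + 119 = 1284
ΣP(Jan 2012)Q(Feb 2012) = 3×104 + 12×47 + 2×215 + 1×119 = 312 + 564 + 430 + 119 = 1425
P = 1284 / 1425 × 100 = 90.1053
Fisher = √(L × P) = √(90.3817 × 90.1053) = 90.2434

90.24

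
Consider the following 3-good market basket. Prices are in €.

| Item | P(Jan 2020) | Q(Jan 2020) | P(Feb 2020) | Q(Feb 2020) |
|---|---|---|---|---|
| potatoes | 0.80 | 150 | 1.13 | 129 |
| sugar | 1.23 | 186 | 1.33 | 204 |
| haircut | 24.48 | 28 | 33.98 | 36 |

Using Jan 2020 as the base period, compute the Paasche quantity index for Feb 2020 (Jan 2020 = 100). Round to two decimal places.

Paasche quantity index uses current-period prices as weights.
ΣP(Feb 2020)·Q(Feb 2020) = 1.13×129 + 1.33×204 + 33.98×36 = 145.77 + 271.32 + 1223.28 = 1640.37
ΣP(Feb 2020)·Q(Jan 2020) = 1.13×150 + 1.33×186 + 33.98×28 = 169.5 + 247.38 + 951.44 = 1368.32
Index = 1640.37 / 1368.32 × 100 = 119.8820

119.88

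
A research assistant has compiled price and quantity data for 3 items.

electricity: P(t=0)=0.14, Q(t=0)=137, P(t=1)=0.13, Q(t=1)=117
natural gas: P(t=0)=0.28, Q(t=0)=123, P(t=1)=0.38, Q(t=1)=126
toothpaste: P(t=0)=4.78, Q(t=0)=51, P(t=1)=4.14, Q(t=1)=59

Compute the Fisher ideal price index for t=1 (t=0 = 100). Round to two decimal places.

92.40

Laspeyres component (base-period weights):
ΣP(t=1)Q(t=0) = 0.13×137 + 0.38×123 + 4.14×51 = 17.81 + 46.74 + 211.14 = 275.69
ΣP(t=0)Q(t=0) = 0.14×137 + 0.28×123 + 4.78×51 = 19.18 + 34.44 + 243.78 = 297.4
L = 275.69 / 297.4 × 100 = 92.7001
Paasche component (current-period weights):
ΣP(t=1)Q(t=1) = 0.13×117 + 0.38×126 + 4.14×59 = 15.21 + 47.88 + 244.26 = 307.35
ΣP(t=0)Q(t=1) = 0.14×117 + 0.28×126 + 4.78×59 = 16.38 + 35.28 + 282.02 = 333.68
P = 307.35 / 333.68 × 100 = 92.1092
Fisher = √(L × P) = √(92.7001 × 92.1092) = 92.4042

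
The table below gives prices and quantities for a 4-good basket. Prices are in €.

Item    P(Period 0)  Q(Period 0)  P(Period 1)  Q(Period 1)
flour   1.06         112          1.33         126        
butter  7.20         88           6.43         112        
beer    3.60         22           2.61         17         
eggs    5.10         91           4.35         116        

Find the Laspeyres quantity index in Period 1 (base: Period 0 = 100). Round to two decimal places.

122.93

Laspeyres quantity index uses base-period prices as weights.
ΣP(Period 0)·Q(Period 1) = 1.06×126 + 7.20×112 + 3.60×17 + 5.10×116 = 133.56 + 806.4 + 61.2 + 591.6 = 1592.76
ΣP(Period 0)·Q(Period 0) = 1.06×112 + 7.20×88 + 3.60×22 + 5.10×91 = 118.72 + 633.6 + 79.2 + 464.1 = 1295.62
Index = 1592.76 / 1295.62 × 100 = 122.9342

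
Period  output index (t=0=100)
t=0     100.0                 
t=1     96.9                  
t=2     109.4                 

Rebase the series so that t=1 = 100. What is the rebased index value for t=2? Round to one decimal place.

112.9

Rebased(t=2) = 109.4 / 96.9 × 100 = 112.8999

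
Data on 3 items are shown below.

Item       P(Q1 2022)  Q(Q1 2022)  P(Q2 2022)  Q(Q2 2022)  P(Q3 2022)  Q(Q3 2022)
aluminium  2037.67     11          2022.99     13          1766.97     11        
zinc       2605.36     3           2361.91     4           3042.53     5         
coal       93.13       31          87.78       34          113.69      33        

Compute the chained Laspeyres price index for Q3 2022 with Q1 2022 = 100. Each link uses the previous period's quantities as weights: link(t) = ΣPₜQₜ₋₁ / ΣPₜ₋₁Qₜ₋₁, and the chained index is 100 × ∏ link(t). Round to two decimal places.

Link Q1 2022→Q2 2022:
ΣP(Q2 2022)Q(Q1 2022) = 2022.99×11 + 2361.91×3 + 87.78×31 = 22252.89 + 7085.73 + 2721.18 = 32059.8
ΣP(Q1 2022)Q(Q1 2022) = 2037.67×11 + 2605.36×3 + 93.13×31 = 22414.37 + 7816.08 + 2887.03 = 33117.48
link = 32059.8/33117.48 = 0.968063
Link Q2 2022→Q3 2022:
ΣP(Q3 2022)Q(Q2 2022) = 1766.97×13 + 3042.53×4 + 113.69×34 = 22970.61 + 12170.12 + 3865.46 = 39006.19
ΣP(Q2 2022)Q(Q2 2022) = 2022.99×13 + 2361.91×4 + 87.78×34 = 26298.87 + 9447.64 + 2984.52 = 38731.03
link = 39006.19/38731.03 = 1.007104
Chained index = 100 × 0.968063 × 1.007104 = 97.4940

97.49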